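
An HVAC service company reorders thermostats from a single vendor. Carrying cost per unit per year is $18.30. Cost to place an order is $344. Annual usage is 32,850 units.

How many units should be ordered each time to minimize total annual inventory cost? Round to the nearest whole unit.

Q* = √(2·D·S / H) = √(2·32,850·344 / 18.3) = √1,235,016.4 ≈ 1,111.31

1,111 units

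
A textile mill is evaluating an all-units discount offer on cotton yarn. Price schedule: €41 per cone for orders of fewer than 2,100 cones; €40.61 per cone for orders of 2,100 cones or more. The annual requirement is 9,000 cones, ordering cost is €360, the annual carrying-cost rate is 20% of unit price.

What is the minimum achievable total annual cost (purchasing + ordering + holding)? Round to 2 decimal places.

H₁ = 20%×€41 = €8.2000;  H₂ = 20%×€40.61 = €8.1220
EOQ₁ = √(2×9,000×360/8.2000) = 888.96  (< 2,100, feasible at tier 1)
EOQ₂ = √(2×9,000×360/8.1220) = 893.22  (< 2,100 → use Q = 2,100 at tier-2 price)
TC(tier 1 (EOQ₁), Q≈889.0) = €376,289.44
TC(tier 2, Q≈2,100.0) = €375,560.96
Minimum at tier 2: €375,560.96

€375,560.96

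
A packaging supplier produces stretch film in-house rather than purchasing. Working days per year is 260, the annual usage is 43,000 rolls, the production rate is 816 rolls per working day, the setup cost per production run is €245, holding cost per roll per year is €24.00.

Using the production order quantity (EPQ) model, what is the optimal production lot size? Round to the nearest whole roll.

1,049 rolls

d = 43,000/260 = 165.3846 rolls/day;  effective holding cost H(1 − d/p) = 24·(1 − 165.3846/816) = 19.13575
Q* = √(2DS / H_eff) = √(2·43,000·245 / 19.13575) ≈ 1,049.32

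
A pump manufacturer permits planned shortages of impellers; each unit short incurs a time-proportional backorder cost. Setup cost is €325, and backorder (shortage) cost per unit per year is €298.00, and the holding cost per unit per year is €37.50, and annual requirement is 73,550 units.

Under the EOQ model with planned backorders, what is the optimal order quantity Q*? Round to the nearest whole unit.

1,198 units

Basic EOQ = √(2·73,550·325/37.5) = 1,129.100
Backorder adjustment √((H+b)/b) = √((37.5+298)/298) = 1.0611
Q* = 1,129.100 × 1.0611 ≈ 1,198.04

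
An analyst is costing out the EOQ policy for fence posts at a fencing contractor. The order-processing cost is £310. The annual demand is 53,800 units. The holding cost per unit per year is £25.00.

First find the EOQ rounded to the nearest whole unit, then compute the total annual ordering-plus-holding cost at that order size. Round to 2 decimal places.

Q* = √(2·D·S / H) = √(2·53,800·310 / 25) = √1,334,240.0 ≈ 1,155.09 → Q = 1,155 units
Orders/yr = 53,800/1,155 = 46.580; ordering cost = 46.580 × £310 = £14,439.83
Average inventory = 1,155/2 = 577.5; holding cost = 577.5 × £25 = £14,437.50
Total = £14,439.83 + £14,437.50 = £28,877.33

£28,877.33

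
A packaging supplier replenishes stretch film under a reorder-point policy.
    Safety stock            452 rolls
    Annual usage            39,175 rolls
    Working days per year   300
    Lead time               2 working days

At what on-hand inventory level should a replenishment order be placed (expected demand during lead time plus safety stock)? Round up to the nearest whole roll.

714 rolls

Daily demand d = 39,175 / 300 = 130.583 rolls/day
Demand during lead time = 130.583 × 2 = 261.17
Reorder point = 261.17 + 452 = 713.17 → round up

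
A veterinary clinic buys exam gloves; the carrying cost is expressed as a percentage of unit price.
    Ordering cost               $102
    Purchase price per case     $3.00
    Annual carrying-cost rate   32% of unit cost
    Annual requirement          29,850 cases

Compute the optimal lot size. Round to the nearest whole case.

Carrying cost H = $3 × 32% = $0.9600/case/yr
EOQ = √(2DS/H) = √(2 × 29,850 × 102 / 0.96)
    = √(6,343,125.00) ≈ 2,518.56

2,519 cases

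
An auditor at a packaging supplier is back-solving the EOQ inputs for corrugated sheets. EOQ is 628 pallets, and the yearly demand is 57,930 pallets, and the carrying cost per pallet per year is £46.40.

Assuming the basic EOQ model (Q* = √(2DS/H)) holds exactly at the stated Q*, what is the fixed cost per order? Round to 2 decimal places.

£157.94

From Q* = √(2DS/H) ⇒ Q*² = 2DS/H.
S = Q²H / (2D) = 628² × 46.4 / (2 × 57,930) = 157.9442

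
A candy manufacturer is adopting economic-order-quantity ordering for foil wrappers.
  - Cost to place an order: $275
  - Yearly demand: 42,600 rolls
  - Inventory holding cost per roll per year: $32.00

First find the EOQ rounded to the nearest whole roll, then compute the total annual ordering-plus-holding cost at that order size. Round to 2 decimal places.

Q* = √(2·D·S / H) = √(2·42,600·275 / 32) = √732,187.5 ≈ 855.68 → Q = 856 rolls
Annual ordering cost = (D/Q)·S = (42,600/856) × 275 = $13,685.75
Annual holding cost  = (Q/2)·H = (856/2) × 32 = $13,696.00
Total = $13,685.75 + $13,696.00 = $27,381.75

$27,381.75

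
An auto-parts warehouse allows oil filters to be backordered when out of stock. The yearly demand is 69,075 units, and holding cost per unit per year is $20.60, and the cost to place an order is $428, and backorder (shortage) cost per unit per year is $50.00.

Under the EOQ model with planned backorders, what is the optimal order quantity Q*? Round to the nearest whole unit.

Q* = √(2DS/H) · √((H + b)/b)
   = √(2 × 69,075 × 428 / 20.6) · √((20.6 + 50) / 50)
   = 1,694.196 × 1.1883 ≈ 2,013.17

2,013 units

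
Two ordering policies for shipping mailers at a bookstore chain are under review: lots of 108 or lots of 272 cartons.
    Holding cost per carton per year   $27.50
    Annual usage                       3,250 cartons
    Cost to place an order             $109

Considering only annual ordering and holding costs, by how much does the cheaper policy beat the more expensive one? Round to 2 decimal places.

TC(Q) = (D/Q)S + (Q/2)H
TC(108) = (3,250/108)×109 + (108/2)×27.5 = $4,765.09
TC(272) = (3,250/272)×109 + (272/2)×27.5 = $5,042.39
Lots of 108 are cheaper by $277.30.

$277.30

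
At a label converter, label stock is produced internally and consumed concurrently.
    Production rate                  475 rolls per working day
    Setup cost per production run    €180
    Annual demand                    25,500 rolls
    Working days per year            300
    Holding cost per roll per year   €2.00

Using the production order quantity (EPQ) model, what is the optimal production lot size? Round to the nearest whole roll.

d = 25,500/300 = 85.0000 rolls/day;  effective holding cost H(1 − d/p) = 2·(1 − 85.0000/475) = 1.64211
Q* = √(2DS / H_eff) = √(2·25,500·180 / 1.64211) ≈ 2,364.40

2,364 rolls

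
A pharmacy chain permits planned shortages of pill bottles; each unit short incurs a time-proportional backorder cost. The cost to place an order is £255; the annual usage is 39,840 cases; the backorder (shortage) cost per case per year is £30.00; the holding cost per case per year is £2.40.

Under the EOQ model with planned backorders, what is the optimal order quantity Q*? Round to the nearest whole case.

3,024 cases

Basic EOQ = √(2·39,840·255/2.4) = 2,909.639
Backorder adjustment √((H+b)/b) = √((2.4+30)/30) = 1.0392
Q* = 2,909.639 × 1.0392 ≈ 3,023.79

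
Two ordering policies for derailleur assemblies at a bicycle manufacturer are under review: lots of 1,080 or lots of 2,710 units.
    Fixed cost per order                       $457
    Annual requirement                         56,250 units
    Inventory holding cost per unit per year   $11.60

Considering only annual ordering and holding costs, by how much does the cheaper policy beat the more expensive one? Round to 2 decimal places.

$4,862.38

TC(Q) = (D/Q)S + (Q/2)H
TC(1,080) = (56,250/1,080)×457 + (1,080/2)×11.6 = $30,066.08
TC(2,710) = (56,250/2,710)×457 + (2,710/2)×11.6 = $25,203.70
Cheaper: Q = 2,710.  Difference = $4,862.38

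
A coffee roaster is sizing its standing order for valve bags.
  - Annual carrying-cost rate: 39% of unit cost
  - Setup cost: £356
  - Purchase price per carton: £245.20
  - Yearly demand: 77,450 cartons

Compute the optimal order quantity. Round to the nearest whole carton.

Holding cost per carton per year: H = 39% × £245.2 = £95.6280
Q* = √(2·D·S / H) = √(2·77,450·356 / 95.628) = √576,655.4 ≈ 759.38

759 cartons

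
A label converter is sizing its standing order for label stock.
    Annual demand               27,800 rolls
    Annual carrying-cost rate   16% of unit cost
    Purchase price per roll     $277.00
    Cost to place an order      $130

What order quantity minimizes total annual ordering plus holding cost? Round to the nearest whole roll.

H = i·C = 0.16 × $277 = $44.3200 per roll-year
EOQ = √(2DS/H) = √(2 × 27,800 × 130 / 44.32)
    = √(163,086.64) ≈ 403.84

404 rolls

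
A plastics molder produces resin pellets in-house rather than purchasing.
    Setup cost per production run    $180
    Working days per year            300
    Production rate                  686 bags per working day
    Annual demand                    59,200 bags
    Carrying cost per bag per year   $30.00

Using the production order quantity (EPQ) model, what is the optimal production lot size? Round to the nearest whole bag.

Daily demand d = 59,200/300 = 197.333; p = 686; 1 − d/p = 0.71234
EPQ = √(2DS / (H(1 − d/p)))
    = √(2 × 59,200 × 180 / (30 × 0.71234)) ≈ 998.64

999 bags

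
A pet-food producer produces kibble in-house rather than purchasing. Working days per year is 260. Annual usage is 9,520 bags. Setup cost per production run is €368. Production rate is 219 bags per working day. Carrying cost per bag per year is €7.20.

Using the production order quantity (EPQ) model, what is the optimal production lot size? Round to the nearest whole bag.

1,081 bags

d = 9,520/260 = 36.6154 bags/day;  effective holding cost H(1 − d/p) = 7.2·(1 − 36.6154/219) = 5.99621
Q* = √(2DS / H_eff) = √(2·9,520·368 / 5.99621) ≈ 1,080.98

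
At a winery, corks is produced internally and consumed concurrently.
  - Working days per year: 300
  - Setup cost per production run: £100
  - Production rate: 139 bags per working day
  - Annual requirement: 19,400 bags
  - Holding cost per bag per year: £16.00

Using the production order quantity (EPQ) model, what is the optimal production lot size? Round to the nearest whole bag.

673 bags

Daily demand d = 19,400/300 = 64.667; p = 139; 1 − d/p = 0.53477
EPQ = √(2DS / (H(1 − d/p)))
    = √(2 × 19,400 × 100 / (16 × 0.53477)) ≈ 673.40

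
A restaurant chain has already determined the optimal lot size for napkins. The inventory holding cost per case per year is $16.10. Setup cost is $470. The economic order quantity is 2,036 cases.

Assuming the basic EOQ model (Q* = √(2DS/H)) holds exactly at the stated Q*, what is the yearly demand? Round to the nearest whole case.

70,999 cases per year

EOQ relation: Q² = 2DS/H, so rearrange for the unknown.
D = Q²H / (2S) = 2,036² × 16.1 / (2 × 470) = 70,999.22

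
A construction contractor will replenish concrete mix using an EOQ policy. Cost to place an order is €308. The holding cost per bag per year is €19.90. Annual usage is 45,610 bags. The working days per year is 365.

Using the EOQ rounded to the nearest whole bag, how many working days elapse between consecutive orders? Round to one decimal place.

9.5 days

Optimal lot size Q* = (2 × 45,610 × €308 / €19.9)^½ ≈ 1,188.21 → Q = 1,188 bags
Days between orders = 365 / (D/Q) = 365 / 38.392 ≈ 9.507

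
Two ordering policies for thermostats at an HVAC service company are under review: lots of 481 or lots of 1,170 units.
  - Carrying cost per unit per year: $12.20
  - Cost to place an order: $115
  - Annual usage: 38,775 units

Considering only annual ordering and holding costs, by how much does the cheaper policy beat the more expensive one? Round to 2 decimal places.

$1,256.41

For each Q, cost = (D/Q)·S + (Q/2)·H.
TC(481) = (38,775/481)×115 + (481/2)×12.2 = $12,204.63
TC(1,170) = (38,775/1,170)×115 + (1,170/2)×12.2 = $10,948.22
|ΔTC| = |$12,204.63 − $10,948.22| = $1,256.41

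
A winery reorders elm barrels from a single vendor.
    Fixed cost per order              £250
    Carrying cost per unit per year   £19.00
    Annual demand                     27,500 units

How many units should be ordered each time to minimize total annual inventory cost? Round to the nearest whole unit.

2DS/H = 2·27,500·250/19 = 723,684.21
EOQ = √723,684.21 ≈ 850.70

851 units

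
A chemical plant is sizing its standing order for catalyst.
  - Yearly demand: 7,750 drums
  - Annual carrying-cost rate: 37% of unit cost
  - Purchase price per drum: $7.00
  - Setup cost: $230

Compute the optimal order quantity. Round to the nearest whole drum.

Carrying cost H = $7 × 37% = $2.5900/drum/yr
Optimal lot size Q* = (2 × 7,750 × $230 / $2.59)^½ ≈ 1,173.22

1,173 drums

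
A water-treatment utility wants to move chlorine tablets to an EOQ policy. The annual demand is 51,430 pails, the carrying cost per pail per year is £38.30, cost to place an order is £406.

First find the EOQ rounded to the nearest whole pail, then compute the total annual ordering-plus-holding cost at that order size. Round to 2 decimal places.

2DS/H = 2·51,430·406/38.3 = 1,090,369.71
EOQ = √1,090,369.71 ≈ 1,044.21 → Q = 1,044 pails
Ordering: D/Q × S = 51,430/1,044 × £406 = £20,000.56
Holding:  Q/2 × H = 1,044/2 × £38.3 = £19,992.60
Total = £20,000.56 + £19,992.60 = £39,993.16

£39,993.16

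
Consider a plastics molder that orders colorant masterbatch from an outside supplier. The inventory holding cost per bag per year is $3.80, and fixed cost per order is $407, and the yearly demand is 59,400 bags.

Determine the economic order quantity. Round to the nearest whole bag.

3,567 bags

Optimal lot size Q* = (2 × 59,400 × $407 / $3.8)^½ ≈ 3,567.09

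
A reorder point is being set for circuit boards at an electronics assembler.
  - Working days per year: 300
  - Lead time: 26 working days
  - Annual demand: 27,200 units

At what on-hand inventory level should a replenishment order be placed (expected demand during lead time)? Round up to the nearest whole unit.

Daily demand d = 27,200 / 300 = 90.667 units/day
Demand during lead time = 90.667 × 26 = 2,357.33
Reorder point = 2,357.33 → round up

2,358 units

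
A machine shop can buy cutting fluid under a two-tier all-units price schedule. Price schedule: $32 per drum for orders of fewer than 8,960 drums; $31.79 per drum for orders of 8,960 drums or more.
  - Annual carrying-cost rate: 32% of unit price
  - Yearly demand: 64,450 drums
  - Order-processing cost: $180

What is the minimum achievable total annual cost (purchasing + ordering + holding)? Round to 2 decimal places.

H₁ = 32%×$32 = $10.2400;  H₂ = 32%×$31.79 = $10.1728
EOQ₁ = √(2×64,450×180/10.2400) = 1,505.26  (< 8,960, feasible at tier 1)
EOQ₂ = √(2×64,450×180/10.1728) = 1,510.23  (< 8,960 → use Q = 8,960 at tier-2 price)
TC(tier 1 (EOQ₁), Q≈1,505.3) = $2,077,813.91
TC(tier 2, Q≈8,960.0) = $2,095,734.40
Minimum at tier 1 (EOQ₁): $2,077,813.91

$2,077,813.91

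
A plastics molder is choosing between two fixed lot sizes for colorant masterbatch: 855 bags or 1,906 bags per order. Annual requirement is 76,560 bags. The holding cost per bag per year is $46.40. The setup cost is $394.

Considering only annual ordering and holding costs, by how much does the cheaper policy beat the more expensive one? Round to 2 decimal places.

$4,929.07

For each Q, cost = (D/Q)·S + (Q/2)·H.
TC(855) = (76,560/855)×394 + (855/2)×46.4 = $55,116.28
TC(1,906) = (76,560/1,906)×394 + (1,906/2)×46.4 = $60,045.35
|ΔTC| = |$55,116.28 − $60,045.35| = $4,929.07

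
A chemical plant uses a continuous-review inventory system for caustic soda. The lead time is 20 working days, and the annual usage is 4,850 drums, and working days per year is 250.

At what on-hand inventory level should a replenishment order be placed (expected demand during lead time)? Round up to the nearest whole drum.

Daily demand d = 4,850 / 250 = 19.400 drums/day
Demand during lead time = 19.400 × 20 = 388.00
Reorder point = 388.00 → round up

388 drums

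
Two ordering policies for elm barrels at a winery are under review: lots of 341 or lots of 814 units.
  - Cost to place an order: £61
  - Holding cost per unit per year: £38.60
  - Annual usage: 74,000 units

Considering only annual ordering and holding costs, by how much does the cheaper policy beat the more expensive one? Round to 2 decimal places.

Annual cost at Q: ordering D·S/Q plus holding Q·H/2.
TC(341) = (74,000/341)×61 + (341/2)×38.6 = £19,818.84
TC(814) = (74,000/814)×61 + (814/2)×38.6 = £21,255.65
Cheaper: Q = 341.  Difference = £1,436.82

£1,436.82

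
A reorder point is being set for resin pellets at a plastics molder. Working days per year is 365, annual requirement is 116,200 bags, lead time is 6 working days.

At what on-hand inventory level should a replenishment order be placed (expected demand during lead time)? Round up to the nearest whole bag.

Daily demand d = 116,200 / 365 = 318.356 bags/day
Demand during lead time = 318.356 × 6 = 1,910.14
Reorder point = 1,910.14 → round up

1,911 bags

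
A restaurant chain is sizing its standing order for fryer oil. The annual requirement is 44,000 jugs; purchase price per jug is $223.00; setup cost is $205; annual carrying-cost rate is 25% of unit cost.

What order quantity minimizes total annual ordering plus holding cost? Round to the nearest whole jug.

H = i·C = 0.25 × $223 = $55.7500 per jug-year
2DS/H = 2·44,000·205/55.75 = 323,587.44
EOQ = √323,587.44 ≈ 568.85

569 jugs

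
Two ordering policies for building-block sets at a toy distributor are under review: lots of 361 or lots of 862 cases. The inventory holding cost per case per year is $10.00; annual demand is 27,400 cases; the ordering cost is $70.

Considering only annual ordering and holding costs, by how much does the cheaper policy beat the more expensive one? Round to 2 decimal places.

$582.96

For each Q, cost = (D/Q)·S + (Q/2)·H.
TC(361) = (27,400/361)×70 + (361/2)×10 = $7,118.02
TC(862) = (27,400/862)×70 + (862/2)×10 = $6,535.06
Lots of 862 are cheaper by $582.96.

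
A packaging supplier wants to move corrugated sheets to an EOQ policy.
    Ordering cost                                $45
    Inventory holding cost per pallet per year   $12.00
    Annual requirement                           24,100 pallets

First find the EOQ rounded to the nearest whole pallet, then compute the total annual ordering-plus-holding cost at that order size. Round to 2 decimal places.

2DS/H = 2·24,100·45/12 = 180,750.00
EOQ = √180,750.00 ≈ 425.15 → Q = 425 pallets
Orders/yr = 24,100/425 = 56.706; ordering cost = 56.706 × $45 = $2,551.76
Average inventory = 425/2 = 212.5; holding cost = 212.5 × $12 = $2,550.00
Total = $2,551.76 + $2,550.00 = $5,101.76

$5,101.76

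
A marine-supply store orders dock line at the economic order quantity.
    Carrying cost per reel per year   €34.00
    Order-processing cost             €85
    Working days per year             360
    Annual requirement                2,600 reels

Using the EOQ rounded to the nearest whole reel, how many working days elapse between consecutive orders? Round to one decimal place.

Optimal lot size Q* = (2 × 2,600 × €85 / €34)^½ ≈ 114.02 → Q = 114 reels
Cycle time = (working days × Q)/D = (360 × 114) / 2,600 = 15.785 days

15.8 days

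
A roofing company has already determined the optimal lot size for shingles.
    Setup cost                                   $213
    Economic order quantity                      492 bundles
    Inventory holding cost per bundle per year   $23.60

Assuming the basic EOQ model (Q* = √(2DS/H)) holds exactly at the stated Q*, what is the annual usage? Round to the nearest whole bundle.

Since Q* = (2DS/H)^½, squaring gives Q*²·H = 2DS.
D = Q²H / (2S) = 492² × 23.6 / (2 × 213) = 13,410.12

13,410 bundles per year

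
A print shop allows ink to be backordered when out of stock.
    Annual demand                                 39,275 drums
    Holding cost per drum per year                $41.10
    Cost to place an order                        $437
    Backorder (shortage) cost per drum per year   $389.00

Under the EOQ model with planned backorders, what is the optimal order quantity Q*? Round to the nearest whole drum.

Q* = √(2DS/H) · √((H + b)/b)
   = √(2 × 39,275 × 437 / 41.1) · √((41.1 + 389) / 389)
   = 913.888 × 1.0515 ≈ 960.95

961 drums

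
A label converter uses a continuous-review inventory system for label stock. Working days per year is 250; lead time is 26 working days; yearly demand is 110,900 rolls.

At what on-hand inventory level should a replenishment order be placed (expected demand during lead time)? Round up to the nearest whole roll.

11,534 rolls

Daily demand d = 110,900 / 250 = 443.600 rolls/day
Demand during lead time = 443.600 × 26 = 11,533.60
Reorder point = 11,533.60 → round up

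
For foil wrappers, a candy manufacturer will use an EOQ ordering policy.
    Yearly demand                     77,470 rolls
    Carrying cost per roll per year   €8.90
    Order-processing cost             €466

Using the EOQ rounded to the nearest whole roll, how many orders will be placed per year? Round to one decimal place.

27.2 orders per year

EOQ = √(2DS/H) = √(2 × 77,470 × 466 / 8.9)
    = √(8,112,588.76) ≈ 2,848.26 → Q = 2,848
Orders per year = D/Q = 77,470 / 2,848 = 27.202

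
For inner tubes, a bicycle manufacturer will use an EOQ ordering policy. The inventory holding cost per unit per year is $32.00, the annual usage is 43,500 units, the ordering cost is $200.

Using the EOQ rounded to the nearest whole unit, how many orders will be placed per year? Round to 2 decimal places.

2DS/H = 2·43,500·200/32 = 543,750.00
EOQ = √543,750.00 ≈ 737.39 → Q = 737
Orders per year = D/Q = 43,500 / 737 = 59.023

59.02 orders per year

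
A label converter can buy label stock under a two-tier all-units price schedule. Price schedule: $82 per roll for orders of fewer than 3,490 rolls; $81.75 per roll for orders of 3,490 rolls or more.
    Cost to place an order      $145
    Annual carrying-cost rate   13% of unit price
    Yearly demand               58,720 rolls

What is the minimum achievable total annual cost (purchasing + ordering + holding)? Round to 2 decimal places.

H₁ = 13%×$82 = $10.6600;  H₂ = 13%×$81.75 = $10.6275
EOQ₁ = √(2×58,720×145/10.6600) = 1,263.90  (< 3,490, feasible at tier 1)
EOQ₂ = √(2×58,720×145/10.6275) = 1,265.83  (< 3,490 → use Q = 3,490 at tier-2 price)
TC(tier 1 (EOQ₁), Q≈1,263.9) = $4,828,513.20
TC(tier 2, Q≈3,490.0) = $4,821,344.64
Minimum at tier 2: $4,821,344.64

$4,821,344.64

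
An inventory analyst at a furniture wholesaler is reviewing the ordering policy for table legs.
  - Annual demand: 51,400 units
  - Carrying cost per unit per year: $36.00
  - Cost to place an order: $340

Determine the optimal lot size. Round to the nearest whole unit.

Optimal lot size Q* = (2 × 51,400 × $340 / $36)^½ ≈ 985.34

985 units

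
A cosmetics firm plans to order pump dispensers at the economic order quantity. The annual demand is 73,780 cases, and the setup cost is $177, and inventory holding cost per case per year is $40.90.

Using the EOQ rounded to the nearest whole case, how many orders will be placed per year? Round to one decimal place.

92.3 orders per year

EOQ = √(2DS/H) = √(2 × 73,780 × 177 / 40.9)
    = √(638,584.84) ≈ 799.12 → Q = 799
N = D/Q = 73,780/799 ≈ 92.340 orders/yr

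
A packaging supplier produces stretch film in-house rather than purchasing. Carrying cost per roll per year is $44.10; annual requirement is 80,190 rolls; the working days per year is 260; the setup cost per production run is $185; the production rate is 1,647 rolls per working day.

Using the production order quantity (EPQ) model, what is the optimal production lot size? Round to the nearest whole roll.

Daily demand d = 80,190/260 = 308.423; p = 1647; 1 − d/p = 0.81274
EPQ = √(2DS / (H(1 − d/p)))
    = √(2 × 80,190 × 185 / (44.1 × 0.81274)) ≈ 909.84

910 rolls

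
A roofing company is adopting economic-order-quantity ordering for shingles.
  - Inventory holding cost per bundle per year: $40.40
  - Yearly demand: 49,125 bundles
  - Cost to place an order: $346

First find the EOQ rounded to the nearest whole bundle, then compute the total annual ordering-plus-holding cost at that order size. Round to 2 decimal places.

$37,059.11

Q* = √(2·D·S / H) = √(2·49,125·346 / 40.4) = √841,448.0 ≈ 917.30 → Q = 917 bundles
Annual ordering cost = (D/Q)·S = (49,125/917) × 346 = $18,535.71
Annual holding cost  = (Q/2)·H = (917/2) × 40.4 = $18,523.40
Total = $18,535.71 + $18,523.40 = $37,059.11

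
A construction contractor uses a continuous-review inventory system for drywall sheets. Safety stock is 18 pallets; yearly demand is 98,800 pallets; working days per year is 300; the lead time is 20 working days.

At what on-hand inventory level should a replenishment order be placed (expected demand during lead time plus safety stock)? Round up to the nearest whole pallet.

6,605 pallets

Daily demand d = 98,800 / 300 = 329.333 pallets/day
Demand during lead time = 329.333 × 20 = 6,586.67
Reorder point = 6,586.67 + 18 = 6,604.67 → round up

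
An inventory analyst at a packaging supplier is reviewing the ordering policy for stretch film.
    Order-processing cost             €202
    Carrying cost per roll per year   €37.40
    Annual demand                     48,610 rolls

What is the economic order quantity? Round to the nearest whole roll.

725 rolls

Optimal lot size Q* = (2 × 48,610 × €202 / €37.4)^½ ≈ 724.63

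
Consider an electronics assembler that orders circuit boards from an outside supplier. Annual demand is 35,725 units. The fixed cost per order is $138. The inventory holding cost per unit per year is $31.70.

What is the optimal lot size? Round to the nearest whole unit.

2DS/H = 2·35,725·138/31.7 = 311,044.16
EOQ = √311,044.16 ≈ 557.71

558 units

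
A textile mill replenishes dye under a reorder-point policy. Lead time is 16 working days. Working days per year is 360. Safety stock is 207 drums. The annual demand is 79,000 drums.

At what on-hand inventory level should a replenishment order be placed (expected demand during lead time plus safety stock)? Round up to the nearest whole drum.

3,719 drums

Daily demand d = 79,000 / 360 = 219.444 drums/day
Demand during lead time = 219.444 × 16 = 3,511.11
Reorder point = 3,511.11 + 207 = 3,718.11 → round up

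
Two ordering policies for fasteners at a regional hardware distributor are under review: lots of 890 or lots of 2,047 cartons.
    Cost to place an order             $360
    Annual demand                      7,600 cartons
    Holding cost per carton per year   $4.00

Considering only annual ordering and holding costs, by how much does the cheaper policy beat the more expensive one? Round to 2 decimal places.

Annual cost at Q: ordering D·S/Q plus holding Q·H/2.
TC(890) = (7,600/890)×360 + (890/2)×4 = $4,854.16
TC(2,047) = (7,600/2,047)×360 + (2,047/2)×4 = $5,430.59
Lots of 890 are cheaper by $576.43.

$576.43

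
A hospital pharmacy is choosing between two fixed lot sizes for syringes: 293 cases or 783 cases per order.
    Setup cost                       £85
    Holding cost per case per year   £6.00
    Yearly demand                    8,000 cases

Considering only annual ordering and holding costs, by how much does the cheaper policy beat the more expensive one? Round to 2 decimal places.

£17.64

TC(Q) = (D/Q)S + (Q/2)H
TC(293) = (8,000/293)×85 + (293/2)×6 = £3,199.82
TC(783) = (8,000/783)×85 + (783/2)×6 = £3,217.45
Lots of 293 are cheaper by £17.64.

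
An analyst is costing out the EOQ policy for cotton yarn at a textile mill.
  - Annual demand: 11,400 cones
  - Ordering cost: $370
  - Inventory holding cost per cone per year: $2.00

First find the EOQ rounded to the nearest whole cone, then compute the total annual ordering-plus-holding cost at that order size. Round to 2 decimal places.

$4,107.55

EOQ = √(2DS/H) = √(2 × 11,400 × 370 / 2)
    = √(4,218,000.00) ≈ 2,053.78 → Q = 2,054 cones
Orders/yr = 11,400/2,054 = 5.550; ordering cost = 5.550 × $370 = $2,053.55
Average inventory = 2,054/2 = 1027; holding cost = 1027 × $2 = $2,054.00
Total = $2,053.55 + $2,054.00 = $4,107.55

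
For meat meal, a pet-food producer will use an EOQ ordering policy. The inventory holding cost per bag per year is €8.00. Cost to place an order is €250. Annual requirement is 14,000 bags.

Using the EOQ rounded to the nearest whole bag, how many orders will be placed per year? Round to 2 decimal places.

Q* = √(2·D·S / H) = √(2·14,000·250 / 8) = √875,000.0 ≈ 935.41 → Q = 935
N = D/Q = 14,000/935 ≈ 14.973 orders/yr

14.97 orders per year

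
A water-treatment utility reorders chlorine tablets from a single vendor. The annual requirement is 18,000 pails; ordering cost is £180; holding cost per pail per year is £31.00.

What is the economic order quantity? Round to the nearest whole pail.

457 pails

EOQ = √(2DS/H) = √(2 × 18,000 × 180 / 31)
    = √(209,032.26) ≈ 457.20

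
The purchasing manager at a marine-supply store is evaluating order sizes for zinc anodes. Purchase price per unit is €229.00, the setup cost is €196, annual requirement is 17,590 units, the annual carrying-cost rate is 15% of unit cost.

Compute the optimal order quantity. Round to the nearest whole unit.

Holding cost per unit per year: H = 15% × €229 = €34.3500
Optimal lot size Q* = (2 × 17,590 × €196 / €34.35)^½ ≈ 448.04

448 units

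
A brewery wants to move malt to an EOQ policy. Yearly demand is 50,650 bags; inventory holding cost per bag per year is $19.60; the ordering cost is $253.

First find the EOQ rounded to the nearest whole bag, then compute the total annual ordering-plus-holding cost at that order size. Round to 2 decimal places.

$22,412.64

Optimal lot size Q* = (2 × 50,650 × $253 / $19.6)^½ ≈ 1,143.50 → Q = 1,144 bags
Annual ordering cost = (D/Q)·S = (50,650/1,144) × 253 = $11,201.44
Annual holding cost  = (Q/2)·H = (1,144/2) × 19.6 = $11,211.20
Total = $11,201.44 + $11,211.20 = $22,412.64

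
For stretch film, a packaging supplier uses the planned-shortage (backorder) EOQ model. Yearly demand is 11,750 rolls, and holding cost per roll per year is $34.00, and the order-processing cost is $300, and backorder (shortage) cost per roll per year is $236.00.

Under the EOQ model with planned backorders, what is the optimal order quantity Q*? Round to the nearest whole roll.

487 rolls

Q* = √(2DS/H) · √((H + b)/b)
   = √(2 × 11,750 × 300 / 34) · √((34 + 236) / 236)
   = 455.360 × 1.0696 ≈ 487.06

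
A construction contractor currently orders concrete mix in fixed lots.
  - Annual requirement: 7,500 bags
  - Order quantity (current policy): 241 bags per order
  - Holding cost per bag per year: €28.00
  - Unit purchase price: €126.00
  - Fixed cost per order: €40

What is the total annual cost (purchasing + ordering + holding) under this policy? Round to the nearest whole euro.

Orders/yr = 7,500/241 = 31.120; ordering cost = 31.120 × €40 = €1,244.81
Average inventory = 241/2 = 120.5; holding cost = 120.5 × €28 = €3,374.00
Purchase cost = D·C = 7,500 × 126 = €945,000.00
Total = €1,244.81 + €3,374.00 + €945,000.00 = €949,618.81

€949,619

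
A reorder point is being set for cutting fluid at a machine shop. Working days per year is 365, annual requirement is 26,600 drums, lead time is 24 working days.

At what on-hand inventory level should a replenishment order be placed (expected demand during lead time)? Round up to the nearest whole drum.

Daily demand d = 26,600 / 365 = 72.877 drums/day
Demand during lead time = 72.877 × 24 = 1,749.04
Reorder point = 1,749.04 → round up

1,750 drums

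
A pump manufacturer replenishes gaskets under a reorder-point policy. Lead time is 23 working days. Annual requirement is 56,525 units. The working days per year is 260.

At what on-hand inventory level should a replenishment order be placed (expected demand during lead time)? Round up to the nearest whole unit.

Daily demand d = 56,525 / 260 = 217.404 units/day
Demand during lead time = 217.404 × 23 = 5,000.29
Reorder point = 5,000.29 → round up

5,001 units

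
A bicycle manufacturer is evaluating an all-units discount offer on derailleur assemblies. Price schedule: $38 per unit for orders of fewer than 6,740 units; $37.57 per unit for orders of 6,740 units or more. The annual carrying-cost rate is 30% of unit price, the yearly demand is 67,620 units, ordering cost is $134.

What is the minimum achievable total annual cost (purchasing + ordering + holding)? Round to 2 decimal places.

$2,579,811.04

H₁ = 30%×$38 = $11.4000;  H₂ = 30%×$37.57 = $11.2710
EOQ₁ = √(2×67,620×134/11.4000) = 1,260.82  (< 6,740, feasible at tier 1)
EOQ₂ = √(2×67,620×134/11.2710) = 1,268.01  (< 6,740 → use Q = 6,740 at tier-2 price)
TC(tier 1 (EOQ₁), Q≈1,260.8) = $2,583,933.33
TC(tier 2, Q≈6,740.0) = $2,579,811.04
Minimum at tier 2: $2,579,811.04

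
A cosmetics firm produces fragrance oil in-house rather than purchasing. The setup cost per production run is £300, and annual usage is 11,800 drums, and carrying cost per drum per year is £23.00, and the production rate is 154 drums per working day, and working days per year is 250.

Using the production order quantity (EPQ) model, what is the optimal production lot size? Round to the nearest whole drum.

666 drums

Daily demand d = 11,800/250 = 47.200; p = 154; 1 − d/p = 0.69351
EPQ = √(2DS / (H(1 − d/p)))
    = √(2 × 11,800 × 300 / (23 × 0.69351)) ≈ 666.24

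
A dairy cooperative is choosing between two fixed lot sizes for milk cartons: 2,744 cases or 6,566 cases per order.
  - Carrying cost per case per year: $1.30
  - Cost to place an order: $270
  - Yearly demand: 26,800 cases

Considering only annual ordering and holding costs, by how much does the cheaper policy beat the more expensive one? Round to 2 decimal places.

TC(Q) = (D/Q)S + (Q/2)H
TC(2,744) = (26,800/2,744)×270 + (2,744/2)×1.3 = $4,420.63
TC(6,566) = (26,800/6,566)×270 + (6,566/2)×1.3 = $5,369.94
Lots of 2,744 are cheaper by $949.31.

$949.31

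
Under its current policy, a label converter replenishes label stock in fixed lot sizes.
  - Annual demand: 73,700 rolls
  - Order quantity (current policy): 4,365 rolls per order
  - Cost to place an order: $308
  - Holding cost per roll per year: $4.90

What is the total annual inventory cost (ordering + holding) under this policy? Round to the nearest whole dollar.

Ordering: D/Q × S = 73,700/4,365 × $308 = $5,200.37
Holding:  Q/2 × H = 4,365/2 × $4.9 = $10,694.25
Total = $5,200.37 + $10,694.25 = $15,894.62

$15,895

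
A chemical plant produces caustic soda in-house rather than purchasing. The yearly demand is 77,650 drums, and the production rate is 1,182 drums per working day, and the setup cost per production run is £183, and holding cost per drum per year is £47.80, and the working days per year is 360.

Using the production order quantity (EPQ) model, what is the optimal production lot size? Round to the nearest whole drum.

853 drums

Daily demand d = 77,650/360 = 215.694; p = 1182; 1 − d/p = 0.81752
EPQ = √(2DS / (H(1 − d/p)))
    = √(2 × 77,650 × 183 / (47.8 × 0.81752)) ≈ 852.80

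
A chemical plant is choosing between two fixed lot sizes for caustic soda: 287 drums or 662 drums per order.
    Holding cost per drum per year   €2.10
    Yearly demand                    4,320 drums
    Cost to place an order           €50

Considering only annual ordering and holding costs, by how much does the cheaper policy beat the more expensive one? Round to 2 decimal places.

€32.58

Annual cost at Q: ordering D·S/Q plus holding Q·H/2.
TC(287) = (4,320/287)×50 + (287/2)×2.1 = €1,053.96
TC(662) = (4,320/662)×50 + (662/2)×2.1 = €1,021.38
Lots of 662 are cheaper by €32.58.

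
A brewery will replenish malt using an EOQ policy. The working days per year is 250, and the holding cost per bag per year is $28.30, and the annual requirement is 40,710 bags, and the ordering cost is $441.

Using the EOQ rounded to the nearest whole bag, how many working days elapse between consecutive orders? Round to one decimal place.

6.9 days

Optimal lot size Q* = (2 × 40,710 × $441 / $28.3)^½ ≈ 1,126.40 → Q = 1,126 bags
Cycle time = (working days × Q)/D = (250 × 1,126) / 40,710 = 6.915 days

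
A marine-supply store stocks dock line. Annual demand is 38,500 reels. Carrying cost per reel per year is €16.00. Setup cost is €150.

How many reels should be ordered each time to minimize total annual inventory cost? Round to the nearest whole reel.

850 reels

Q* = √(2·D·S / H) = √(2·38,500·150 / 16) = √721,875.0 ≈ 849.63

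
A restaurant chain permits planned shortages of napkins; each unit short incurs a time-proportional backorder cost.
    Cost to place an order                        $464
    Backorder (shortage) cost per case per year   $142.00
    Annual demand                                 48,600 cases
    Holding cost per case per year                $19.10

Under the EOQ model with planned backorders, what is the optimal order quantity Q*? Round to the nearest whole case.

1,637 cases

Q* = √(2DS/H) · √((H + b)/b)
   = √(2 × 48,600 × 464 / 19.1) · √((19.1 + 142) / 142)
   = 1,536.652 × 1.0651 ≈ 1,636.74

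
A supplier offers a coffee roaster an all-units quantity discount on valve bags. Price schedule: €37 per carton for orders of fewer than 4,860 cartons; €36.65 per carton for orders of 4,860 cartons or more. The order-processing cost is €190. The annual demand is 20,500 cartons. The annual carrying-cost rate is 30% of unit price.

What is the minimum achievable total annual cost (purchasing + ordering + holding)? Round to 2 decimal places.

€767,798.87

H₁ = 30%×€37 = €11.1000;  H₂ = 30%×€36.65 = €10.9950
EOQ₁ = √(2×20,500×190/11.1000) = 837.74  (< 4,860, feasible at tier 1)
EOQ₂ = √(2×20,500×190/10.9950) = 841.73  (< 4,860 → use Q = 4,860 at tier-2 price)
TC(tier 1 (EOQ₁), Q≈837.7) = €767,798.87
TC(tier 2, Q≈4,860.0) = €778,844.29
Minimum at tier 1 (EOQ₁): €767,798.87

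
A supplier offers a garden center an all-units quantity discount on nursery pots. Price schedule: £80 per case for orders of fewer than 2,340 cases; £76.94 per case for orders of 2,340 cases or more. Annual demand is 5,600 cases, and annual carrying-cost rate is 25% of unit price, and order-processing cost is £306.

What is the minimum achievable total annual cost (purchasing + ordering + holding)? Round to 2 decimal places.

H₁ = 25%×£80 = £20.0000;  H₂ = 25%×£76.94 = £19.2350
EOQ₁ = √(2×5,600×306/20.0000) = 413.96  (< 2,340, feasible at tier 1)
EOQ₂ = √(2×5,600×306/19.2350) = 422.11  (< 2,340 → use Q = 2,340 at tier-2 price)
TC(tier 1 (EOQ₁), Q≈414.0) = £456,279.13
TC(tier 2, Q≈2,340.0) = £454,101.26
Minimum at tier 2: £454,101.26

£454,101.26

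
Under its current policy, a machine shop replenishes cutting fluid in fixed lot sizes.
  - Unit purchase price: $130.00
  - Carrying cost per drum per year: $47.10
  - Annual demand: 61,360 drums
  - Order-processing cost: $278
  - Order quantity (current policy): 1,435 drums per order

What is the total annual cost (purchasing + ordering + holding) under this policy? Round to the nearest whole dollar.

Orders/yr = 61,360/1,435 = 42.760; ordering cost = 42.760 × $278 = $11,887.16
Average inventory = 1,435/2 = 717.5; holding cost = 717.5 × $47.1 = $33,794.25
Purchase cost = D·C = 61,360 × 130 = $7,976,800.00
Total = $11,887.16 + $33,794.25 + $7,976,800.00 = $8,022,481.41

$8,022,481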